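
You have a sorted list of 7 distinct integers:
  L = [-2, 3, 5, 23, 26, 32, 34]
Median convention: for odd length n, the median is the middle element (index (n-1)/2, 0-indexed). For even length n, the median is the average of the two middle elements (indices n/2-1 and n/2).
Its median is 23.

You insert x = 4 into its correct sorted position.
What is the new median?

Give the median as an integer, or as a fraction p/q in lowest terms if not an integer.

Answer: 14

Derivation:
Old list (sorted, length 7): [-2, 3, 5, 23, 26, 32, 34]
Old median = 23
Insert x = 4
Old length odd (7). Middle was index 3 = 23.
New length even (8). New median = avg of two middle elements.
x = 4: 2 elements are < x, 5 elements are > x.
New sorted list: [-2, 3, 4, 5, 23, 26, 32, 34]
New median = 14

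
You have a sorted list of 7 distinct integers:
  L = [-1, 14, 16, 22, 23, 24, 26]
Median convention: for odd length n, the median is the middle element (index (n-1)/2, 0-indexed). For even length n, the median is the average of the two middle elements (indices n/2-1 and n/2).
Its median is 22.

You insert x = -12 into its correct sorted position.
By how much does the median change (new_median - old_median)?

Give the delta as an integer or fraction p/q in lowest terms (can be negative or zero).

Old median = 22
After inserting x = -12: new sorted = [-12, -1, 14, 16, 22, 23, 24, 26]
New median = 19
Delta = 19 - 22 = -3

Answer: -3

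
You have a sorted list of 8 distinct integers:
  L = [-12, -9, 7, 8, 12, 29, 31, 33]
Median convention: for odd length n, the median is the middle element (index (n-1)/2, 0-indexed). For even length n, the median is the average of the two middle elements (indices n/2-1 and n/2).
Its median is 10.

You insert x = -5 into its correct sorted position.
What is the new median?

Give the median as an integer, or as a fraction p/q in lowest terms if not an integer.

Old list (sorted, length 8): [-12, -9, 7, 8, 12, 29, 31, 33]
Old median = 10
Insert x = -5
Old length even (8). Middle pair: indices 3,4 = 8,12.
New length odd (9). New median = single middle element.
x = -5: 2 elements are < x, 6 elements are > x.
New sorted list: [-12, -9, -5, 7, 8, 12, 29, 31, 33]
New median = 8

Answer: 8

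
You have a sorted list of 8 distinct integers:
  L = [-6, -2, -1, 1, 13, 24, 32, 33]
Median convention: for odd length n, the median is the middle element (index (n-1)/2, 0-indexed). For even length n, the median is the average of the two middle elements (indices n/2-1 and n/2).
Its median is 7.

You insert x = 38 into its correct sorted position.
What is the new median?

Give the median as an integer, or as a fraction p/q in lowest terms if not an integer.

Old list (sorted, length 8): [-6, -2, -1, 1, 13, 24, 32, 33]
Old median = 7
Insert x = 38
Old length even (8). Middle pair: indices 3,4 = 1,13.
New length odd (9). New median = single middle element.
x = 38: 8 elements are < x, 0 elements are > x.
New sorted list: [-6, -2, -1, 1, 13, 24, 32, 33, 38]
New median = 13

Answer: 13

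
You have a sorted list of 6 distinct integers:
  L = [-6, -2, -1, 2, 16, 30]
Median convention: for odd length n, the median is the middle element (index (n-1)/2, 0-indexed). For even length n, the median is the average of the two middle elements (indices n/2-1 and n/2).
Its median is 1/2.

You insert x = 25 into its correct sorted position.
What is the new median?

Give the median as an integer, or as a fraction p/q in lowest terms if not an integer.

Old list (sorted, length 6): [-6, -2, -1, 2, 16, 30]
Old median = 1/2
Insert x = 25
Old length even (6). Middle pair: indices 2,3 = -1,2.
New length odd (7). New median = single middle element.
x = 25: 5 elements are < x, 1 elements are > x.
New sorted list: [-6, -2, -1, 2, 16, 25, 30]
New median = 2

Answer: 2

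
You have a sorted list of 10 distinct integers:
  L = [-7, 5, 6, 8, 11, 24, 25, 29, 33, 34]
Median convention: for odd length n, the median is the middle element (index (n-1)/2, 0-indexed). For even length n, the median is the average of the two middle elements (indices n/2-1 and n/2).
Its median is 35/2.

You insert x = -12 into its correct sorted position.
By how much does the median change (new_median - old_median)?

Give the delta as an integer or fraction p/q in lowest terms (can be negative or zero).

Answer: -13/2

Derivation:
Old median = 35/2
After inserting x = -12: new sorted = [-12, -7, 5, 6, 8, 11, 24, 25, 29, 33, 34]
New median = 11
Delta = 11 - 35/2 = -13/2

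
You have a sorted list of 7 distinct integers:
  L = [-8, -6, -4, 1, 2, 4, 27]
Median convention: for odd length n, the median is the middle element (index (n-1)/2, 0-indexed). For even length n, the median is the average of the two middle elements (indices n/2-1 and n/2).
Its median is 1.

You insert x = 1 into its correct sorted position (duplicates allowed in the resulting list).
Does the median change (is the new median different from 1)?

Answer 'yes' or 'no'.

Answer: no

Derivation:
Old median = 1
Insert x = 1
New median = 1
Changed? no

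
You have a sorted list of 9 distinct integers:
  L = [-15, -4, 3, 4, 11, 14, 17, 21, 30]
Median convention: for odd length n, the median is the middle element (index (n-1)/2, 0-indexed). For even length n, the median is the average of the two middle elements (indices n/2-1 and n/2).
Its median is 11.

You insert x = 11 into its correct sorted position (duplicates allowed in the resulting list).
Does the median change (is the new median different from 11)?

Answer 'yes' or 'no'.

Old median = 11
Insert x = 11
New median = 11
Changed? no

Answer: no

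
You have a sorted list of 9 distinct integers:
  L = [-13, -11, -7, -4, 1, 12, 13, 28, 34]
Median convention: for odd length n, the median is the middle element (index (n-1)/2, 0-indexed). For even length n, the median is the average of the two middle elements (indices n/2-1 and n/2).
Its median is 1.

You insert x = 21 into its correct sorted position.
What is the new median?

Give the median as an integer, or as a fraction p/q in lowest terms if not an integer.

Answer: 13/2

Derivation:
Old list (sorted, length 9): [-13, -11, -7, -4, 1, 12, 13, 28, 34]
Old median = 1
Insert x = 21
Old length odd (9). Middle was index 4 = 1.
New length even (10). New median = avg of two middle elements.
x = 21: 7 elements are < x, 2 elements are > x.
New sorted list: [-13, -11, -7, -4, 1, 12, 13, 21, 28, 34]
New median = 13/2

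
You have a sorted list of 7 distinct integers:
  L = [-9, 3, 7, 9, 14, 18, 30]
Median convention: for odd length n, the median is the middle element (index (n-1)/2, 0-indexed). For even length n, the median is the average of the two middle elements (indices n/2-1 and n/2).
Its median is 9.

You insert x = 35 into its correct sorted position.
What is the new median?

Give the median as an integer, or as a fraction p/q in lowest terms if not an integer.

Answer: 23/2

Derivation:
Old list (sorted, length 7): [-9, 3, 7, 9, 14, 18, 30]
Old median = 9
Insert x = 35
Old length odd (7). Middle was index 3 = 9.
New length even (8). New median = avg of two middle elements.
x = 35: 7 elements are < x, 0 elements are > x.
New sorted list: [-9, 3, 7, 9, 14, 18, 30, 35]
New median = 23/2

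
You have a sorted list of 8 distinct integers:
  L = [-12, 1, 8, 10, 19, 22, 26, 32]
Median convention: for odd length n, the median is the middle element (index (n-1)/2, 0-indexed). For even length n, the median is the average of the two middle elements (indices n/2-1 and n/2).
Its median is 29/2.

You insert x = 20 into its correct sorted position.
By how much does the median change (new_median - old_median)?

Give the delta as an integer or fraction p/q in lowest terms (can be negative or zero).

Old median = 29/2
After inserting x = 20: new sorted = [-12, 1, 8, 10, 19, 20, 22, 26, 32]
New median = 19
Delta = 19 - 29/2 = 9/2

Answer: 9/2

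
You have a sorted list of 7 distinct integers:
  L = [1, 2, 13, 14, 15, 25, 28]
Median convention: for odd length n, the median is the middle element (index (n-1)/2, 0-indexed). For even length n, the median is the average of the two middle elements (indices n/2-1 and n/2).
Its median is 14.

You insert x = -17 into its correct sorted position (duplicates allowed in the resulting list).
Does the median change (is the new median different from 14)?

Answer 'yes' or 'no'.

Old median = 14
Insert x = -17
New median = 27/2
Changed? yes

Answer: yes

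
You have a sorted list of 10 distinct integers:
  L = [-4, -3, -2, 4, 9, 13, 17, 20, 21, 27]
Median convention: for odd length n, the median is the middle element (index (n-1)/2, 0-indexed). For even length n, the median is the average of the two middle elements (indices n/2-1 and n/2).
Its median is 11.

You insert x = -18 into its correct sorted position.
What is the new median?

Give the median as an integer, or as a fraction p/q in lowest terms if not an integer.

Answer: 9

Derivation:
Old list (sorted, length 10): [-4, -3, -2, 4, 9, 13, 17, 20, 21, 27]
Old median = 11
Insert x = -18
Old length even (10). Middle pair: indices 4,5 = 9,13.
New length odd (11). New median = single middle element.
x = -18: 0 elements are < x, 10 elements are > x.
New sorted list: [-18, -4, -3, -2, 4, 9, 13, 17, 20, 21, 27]
New median = 9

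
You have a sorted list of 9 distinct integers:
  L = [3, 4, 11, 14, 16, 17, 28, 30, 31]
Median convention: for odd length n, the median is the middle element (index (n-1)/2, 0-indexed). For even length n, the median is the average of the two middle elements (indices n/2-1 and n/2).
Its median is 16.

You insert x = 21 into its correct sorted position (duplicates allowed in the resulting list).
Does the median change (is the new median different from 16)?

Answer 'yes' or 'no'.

Old median = 16
Insert x = 21
New median = 33/2
Changed? yes

Answer: yes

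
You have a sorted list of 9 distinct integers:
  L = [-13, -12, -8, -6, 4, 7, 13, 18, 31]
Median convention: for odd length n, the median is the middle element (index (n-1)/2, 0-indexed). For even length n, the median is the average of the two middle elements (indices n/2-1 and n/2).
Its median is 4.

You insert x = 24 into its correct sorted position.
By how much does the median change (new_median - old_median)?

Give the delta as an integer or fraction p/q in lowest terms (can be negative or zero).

Old median = 4
After inserting x = 24: new sorted = [-13, -12, -8, -6, 4, 7, 13, 18, 24, 31]
New median = 11/2
Delta = 11/2 - 4 = 3/2

Answer: 3/2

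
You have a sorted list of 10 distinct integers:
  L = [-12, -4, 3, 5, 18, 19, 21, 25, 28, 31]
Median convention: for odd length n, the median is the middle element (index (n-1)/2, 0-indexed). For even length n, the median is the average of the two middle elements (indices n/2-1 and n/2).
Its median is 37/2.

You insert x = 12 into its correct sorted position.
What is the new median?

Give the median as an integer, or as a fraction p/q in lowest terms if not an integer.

Answer: 18

Derivation:
Old list (sorted, length 10): [-12, -4, 3, 5, 18, 19, 21, 25, 28, 31]
Old median = 37/2
Insert x = 12
Old length even (10). Middle pair: indices 4,5 = 18,19.
New length odd (11). New median = single middle element.
x = 12: 4 elements are < x, 6 elements are > x.
New sorted list: [-12, -4, 3, 5, 12, 18, 19, 21, 25, 28, 31]
New median = 18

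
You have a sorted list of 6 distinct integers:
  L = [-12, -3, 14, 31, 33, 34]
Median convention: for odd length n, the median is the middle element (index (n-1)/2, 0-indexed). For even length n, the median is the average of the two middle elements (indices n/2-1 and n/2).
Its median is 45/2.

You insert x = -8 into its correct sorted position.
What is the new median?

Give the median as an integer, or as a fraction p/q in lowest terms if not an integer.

Answer: 14

Derivation:
Old list (sorted, length 6): [-12, -3, 14, 31, 33, 34]
Old median = 45/2
Insert x = -8
Old length even (6). Middle pair: indices 2,3 = 14,31.
New length odd (7). New median = single middle element.
x = -8: 1 elements are < x, 5 elements are > x.
New sorted list: [-12, -8, -3, 14, 31, 33, 34]
New median = 14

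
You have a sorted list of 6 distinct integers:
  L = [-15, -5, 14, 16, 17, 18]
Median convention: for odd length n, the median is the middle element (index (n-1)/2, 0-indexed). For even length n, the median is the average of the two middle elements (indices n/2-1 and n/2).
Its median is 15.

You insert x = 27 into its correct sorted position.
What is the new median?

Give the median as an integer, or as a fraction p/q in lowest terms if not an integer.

Answer: 16

Derivation:
Old list (sorted, length 6): [-15, -5, 14, 16, 17, 18]
Old median = 15
Insert x = 27
Old length even (6). Middle pair: indices 2,3 = 14,16.
New length odd (7). New median = single middle element.
x = 27: 6 elements are < x, 0 elements are > x.
New sorted list: [-15, -5, 14, 16, 17, 18, 27]
New median = 16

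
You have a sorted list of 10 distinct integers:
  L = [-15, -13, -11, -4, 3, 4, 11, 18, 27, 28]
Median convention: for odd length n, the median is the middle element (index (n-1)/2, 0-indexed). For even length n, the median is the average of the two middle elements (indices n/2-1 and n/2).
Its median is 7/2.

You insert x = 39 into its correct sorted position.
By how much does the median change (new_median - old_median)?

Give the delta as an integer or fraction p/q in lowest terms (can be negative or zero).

Answer: 1/2

Derivation:
Old median = 7/2
After inserting x = 39: new sorted = [-15, -13, -11, -4, 3, 4, 11, 18, 27, 28, 39]
New median = 4
Delta = 4 - 7/2 = 1/2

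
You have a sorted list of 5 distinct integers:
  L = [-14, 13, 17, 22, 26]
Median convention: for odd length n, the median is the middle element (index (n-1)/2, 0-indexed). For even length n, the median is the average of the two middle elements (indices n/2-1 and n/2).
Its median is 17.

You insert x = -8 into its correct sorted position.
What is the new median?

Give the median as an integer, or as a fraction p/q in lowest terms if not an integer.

Answer: 15

Derivation:
Old list (sorted, length 5): [-14, 13, 17, 22, 26]
Old median = 17
Insert x = -8
Old length odd (5). Middle was index 2 = 17.
New length even (6). New median = avg of two middle elements.
x = -8: 1 elements are < x, 4 elements are > x.
New sorted list: [-14, -8, 13, 17, 22, 26]
New median = 15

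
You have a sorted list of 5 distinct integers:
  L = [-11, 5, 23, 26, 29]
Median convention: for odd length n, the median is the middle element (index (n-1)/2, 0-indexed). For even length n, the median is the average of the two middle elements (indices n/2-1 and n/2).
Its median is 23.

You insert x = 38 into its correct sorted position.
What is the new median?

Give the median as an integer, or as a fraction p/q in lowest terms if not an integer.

Old list (sorted, length 5): [-11, 5, 23, 26, 29]
Old median = 23
Insert x = 38
Old length odd (5). Middle was index 2 = 23.
New length even (6). New median = avg of two middle elements.
x = 38: 5 elements are < x, 0 elements are > x.
New sorted list: [-11, 5, 23, 26, 29, 38]
New median = 49/2

Answer: 49/2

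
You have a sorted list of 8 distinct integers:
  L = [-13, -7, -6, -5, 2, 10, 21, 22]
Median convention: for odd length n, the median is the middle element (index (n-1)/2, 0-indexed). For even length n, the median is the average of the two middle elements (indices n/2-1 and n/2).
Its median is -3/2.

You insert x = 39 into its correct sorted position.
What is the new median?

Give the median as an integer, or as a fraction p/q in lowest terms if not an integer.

Answer: 2

Derivation:
Old list (sorted, length 8): [-13, -7, -6, -5, 2, 10, 21, 22]
Old median = -3/2
Insert x = 39
Old length even (8). Middle pair: indices 3,4 = -5,2.
New length odd (9). New median = single middle element.
x = 39: 8 elements are < x, 0 elements are > x.
New sorted list: [-13, -7, -6, -5, 2, 10, 21, 22, 39]
New median = 2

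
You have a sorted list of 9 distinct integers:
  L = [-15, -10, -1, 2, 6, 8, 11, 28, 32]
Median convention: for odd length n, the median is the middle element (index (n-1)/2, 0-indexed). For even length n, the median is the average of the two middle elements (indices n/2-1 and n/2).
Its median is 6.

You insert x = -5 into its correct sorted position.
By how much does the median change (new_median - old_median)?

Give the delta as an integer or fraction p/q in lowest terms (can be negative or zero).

Answer: -2

Derivation:
Old median = 6
After inserting x = -5: new sorted = [-15, -10, -5, -1, 2, 6, 8, 11, 28, 32]
New median = 4
Delta = 4 - 6 = -2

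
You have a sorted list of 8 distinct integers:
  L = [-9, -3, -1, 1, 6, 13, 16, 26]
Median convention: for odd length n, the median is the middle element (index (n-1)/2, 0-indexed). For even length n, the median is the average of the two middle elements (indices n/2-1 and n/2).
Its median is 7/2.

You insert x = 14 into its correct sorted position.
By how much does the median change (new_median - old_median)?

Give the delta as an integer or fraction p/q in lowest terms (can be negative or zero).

Old median = 7/2
After inserting x = 14: new sorted = [-9, -3, -1, 1, 6, 13, 14, 16, 26]
New median = 6
Delta = 6 - 7/2 = 5/2

Answer: 5/2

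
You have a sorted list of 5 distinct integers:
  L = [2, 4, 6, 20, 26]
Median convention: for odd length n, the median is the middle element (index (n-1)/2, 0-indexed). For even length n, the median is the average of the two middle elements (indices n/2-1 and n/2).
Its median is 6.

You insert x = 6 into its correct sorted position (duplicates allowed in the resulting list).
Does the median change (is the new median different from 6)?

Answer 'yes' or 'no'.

Answer: no

Derivation:
Old median = 6
Insert x = 6
New median = 6
Changed? no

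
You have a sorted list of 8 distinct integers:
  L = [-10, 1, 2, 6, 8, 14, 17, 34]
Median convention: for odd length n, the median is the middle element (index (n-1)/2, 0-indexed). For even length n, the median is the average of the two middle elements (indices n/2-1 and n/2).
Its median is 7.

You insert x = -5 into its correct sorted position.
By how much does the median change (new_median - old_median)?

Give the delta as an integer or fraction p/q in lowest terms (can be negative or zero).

Old median = 7
After inserting x = -5: new sorted = [-10, -5, 1, 2, 6, 8, 14, 17, 34]
New median = 6
Delta = 6 - 7 = -1

Answer: -1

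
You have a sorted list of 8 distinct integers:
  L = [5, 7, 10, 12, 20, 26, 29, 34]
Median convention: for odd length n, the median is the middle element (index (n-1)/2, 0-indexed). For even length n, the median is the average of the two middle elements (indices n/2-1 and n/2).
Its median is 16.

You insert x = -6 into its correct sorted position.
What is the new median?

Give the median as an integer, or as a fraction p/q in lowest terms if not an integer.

Old list (sorted, length 8): [5, 7, 10, 12, 20, 26, 29, 34]
Old median = 16
Insert x = -6
Old length even (8). Middle pair: indices 3,4 = 12,20.
New length odd (9). New median = single middle element.
x = -6: 0 elements are < x, 8 elements are > x.
New sorted list: [-6, 5, 7, 10, 12, 20, 26, 29, 34]
New median = 12

Answer: 12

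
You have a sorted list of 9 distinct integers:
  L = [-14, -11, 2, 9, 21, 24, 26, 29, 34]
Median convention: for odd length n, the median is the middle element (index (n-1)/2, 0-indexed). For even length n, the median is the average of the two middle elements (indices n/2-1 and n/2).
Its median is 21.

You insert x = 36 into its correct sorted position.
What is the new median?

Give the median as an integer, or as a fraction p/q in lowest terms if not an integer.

Old list (sorted, length 9): [-14, -11, 2, 9, 21, 24, 26, 29, 34]
Old median = 21
Insert x = 36
Old length odd (9). Middle was index 4 = 21.
New length even (10). New median = avg of two middle elements.
x = 36: 9 elements are < x, 0 elements are > x.
New sorted list: [-14, -11, 2, 9, 21, 24, 26, 29, 34, 36]
New median = 45/2

Answer: 45/2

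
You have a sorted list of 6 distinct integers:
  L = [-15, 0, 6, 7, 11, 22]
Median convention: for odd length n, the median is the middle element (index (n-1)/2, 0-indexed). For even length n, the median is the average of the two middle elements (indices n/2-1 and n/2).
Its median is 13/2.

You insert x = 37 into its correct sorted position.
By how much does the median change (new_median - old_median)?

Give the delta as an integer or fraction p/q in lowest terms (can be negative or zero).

Answer: 1/2

Derivation:
Old median = 13/2
After inserting x = 37: new sorted = [-15, 0, 6, 7, 11, 22, 37]
New median = 7
Delta = 7 - 13/2 = 1/2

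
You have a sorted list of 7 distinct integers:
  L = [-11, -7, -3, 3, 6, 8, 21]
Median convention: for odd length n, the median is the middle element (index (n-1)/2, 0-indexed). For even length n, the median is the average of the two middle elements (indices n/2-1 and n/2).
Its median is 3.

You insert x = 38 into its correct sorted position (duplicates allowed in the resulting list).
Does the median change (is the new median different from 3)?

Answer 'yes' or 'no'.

Answer: yes

Derivation:
Old median = 3
Insert x = 38
New median = 9/2
Changed? yes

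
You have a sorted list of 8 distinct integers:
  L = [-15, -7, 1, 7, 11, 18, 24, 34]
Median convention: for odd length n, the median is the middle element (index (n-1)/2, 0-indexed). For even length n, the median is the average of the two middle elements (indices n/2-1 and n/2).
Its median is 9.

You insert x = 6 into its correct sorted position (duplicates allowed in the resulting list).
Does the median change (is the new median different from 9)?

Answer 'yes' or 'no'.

Old median = 9
Insert x = 6
New median = 7
Changed? yes

Answer: yes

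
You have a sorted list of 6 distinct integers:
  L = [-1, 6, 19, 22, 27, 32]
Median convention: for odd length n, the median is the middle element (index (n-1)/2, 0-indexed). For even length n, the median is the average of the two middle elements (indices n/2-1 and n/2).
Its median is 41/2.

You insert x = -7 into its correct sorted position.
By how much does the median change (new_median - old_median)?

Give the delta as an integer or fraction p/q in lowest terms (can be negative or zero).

Answer: -3/2

Derivation:
Old median = 41/2
After inserting x = -7: new sorted = [-7, -1, 6, 19, 22, 27, 32]
New median = 19
Delta = 19 - 41/2 = -3/2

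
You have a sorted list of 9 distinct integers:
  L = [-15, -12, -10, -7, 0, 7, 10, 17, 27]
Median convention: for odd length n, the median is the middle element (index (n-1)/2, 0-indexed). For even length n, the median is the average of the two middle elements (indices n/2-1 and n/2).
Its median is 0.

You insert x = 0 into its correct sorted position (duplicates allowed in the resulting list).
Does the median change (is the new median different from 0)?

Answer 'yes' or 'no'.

Answer: no

Derivation:
Old median = 0
Insert x = 0
New median = 0
Changed? no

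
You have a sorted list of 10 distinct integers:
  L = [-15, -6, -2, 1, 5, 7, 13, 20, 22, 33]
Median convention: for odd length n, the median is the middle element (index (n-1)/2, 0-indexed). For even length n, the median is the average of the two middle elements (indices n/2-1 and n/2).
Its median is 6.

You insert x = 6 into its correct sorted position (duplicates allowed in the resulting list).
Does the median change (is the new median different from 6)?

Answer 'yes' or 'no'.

Answer: no

Derivation:
Old median = 6
Insert x = 6
New median = 6
Changed? no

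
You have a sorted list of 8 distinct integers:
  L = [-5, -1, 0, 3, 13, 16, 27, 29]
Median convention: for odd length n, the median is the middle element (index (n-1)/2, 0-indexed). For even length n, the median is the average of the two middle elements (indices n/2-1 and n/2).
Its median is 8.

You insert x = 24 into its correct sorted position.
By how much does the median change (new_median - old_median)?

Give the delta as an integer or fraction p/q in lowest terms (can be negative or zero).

Answer: 5

Derivation:
Old median = 8
After inserting x = 24: new sorted = [-5, -1, 0, 3, 13, 16, 24, 27, 29]
New median = 13
Delta = 13 - 8 = 5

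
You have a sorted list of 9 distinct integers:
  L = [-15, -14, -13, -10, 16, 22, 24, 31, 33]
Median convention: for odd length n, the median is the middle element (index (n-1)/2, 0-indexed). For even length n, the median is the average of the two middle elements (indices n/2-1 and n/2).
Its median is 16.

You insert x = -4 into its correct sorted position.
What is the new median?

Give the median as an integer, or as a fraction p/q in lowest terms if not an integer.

Old list (sorted, length 9): [-15, -14, -13, -10, 16, 22, 24, 31, 33]
Old median = 16
Insert x = -4
Old length odd (9). Middle was index 4 = 16.
New length even (10). New median = avg of two middle elements.
x = -4: 4 elements are < x, 5 elements are > x.
New sorted list: [-15, -14, -13, -10, -4, 16, 22, 24, 31, 33]
New median = 6

Answer: 6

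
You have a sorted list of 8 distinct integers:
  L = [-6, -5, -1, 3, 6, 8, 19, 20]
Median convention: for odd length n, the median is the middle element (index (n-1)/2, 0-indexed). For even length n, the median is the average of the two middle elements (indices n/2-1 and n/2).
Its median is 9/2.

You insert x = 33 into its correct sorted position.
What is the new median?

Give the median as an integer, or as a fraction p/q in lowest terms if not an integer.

Answer: 6

Derivation:
Old list (sorted, length 8): [-6, -5, -1, 3, 6, 8, 19, 20]
Old median = 9/2
Insert x = 33
Old length even (8). Middle pair: indices 3,4 = 3,6.
New length odd (9). New median = single middle element.
x = 33: 8 elements are < x, 0 elements are > x.
New sorted list: [-6, -5, -1, 3, 6, 8, 19, 20, 33]
New median = 6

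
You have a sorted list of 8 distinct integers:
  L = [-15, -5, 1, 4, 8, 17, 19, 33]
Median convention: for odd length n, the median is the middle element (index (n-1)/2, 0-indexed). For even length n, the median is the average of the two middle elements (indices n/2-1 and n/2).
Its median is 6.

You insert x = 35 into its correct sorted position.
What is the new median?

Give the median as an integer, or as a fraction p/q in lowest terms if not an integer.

Answer: 8

Derivation:
Old list (sorted, length 8): [-15, -5, 1, 4, 8, 17, 19, 33]
Old median = 6
Insert x = 35
Old length even (8). Middle pair: indices 3,4 = 4,8.
New length odd (9). New median = single middle element.
x = 35: 8 elements are < x, 0 elements are > x.
New sorted list: [-15, -5, 1, 4, 8, 17, 19, 33, 35]
New median = 8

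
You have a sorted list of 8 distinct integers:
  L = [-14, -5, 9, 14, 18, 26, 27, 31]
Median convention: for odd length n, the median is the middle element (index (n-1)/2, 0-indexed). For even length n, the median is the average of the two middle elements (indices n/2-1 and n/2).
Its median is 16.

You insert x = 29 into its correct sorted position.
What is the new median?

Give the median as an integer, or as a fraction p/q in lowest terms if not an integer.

Answer: 18

Derivation:
Old list (sorted, length 8): [-14, -5, 9, 14, 18, 26, 27, 31]
Old median = 16
Insert x = 29
Old length even (8). Middle pair: indices 3,4 = 14,18.
New length odd (9). New median = single middle element.
x = 29: 7 elements are < x, 1 elements are > x.
New sorted list: [-14, -5, 9, 14, 18, 26, 27, 29, 31]
New median = 18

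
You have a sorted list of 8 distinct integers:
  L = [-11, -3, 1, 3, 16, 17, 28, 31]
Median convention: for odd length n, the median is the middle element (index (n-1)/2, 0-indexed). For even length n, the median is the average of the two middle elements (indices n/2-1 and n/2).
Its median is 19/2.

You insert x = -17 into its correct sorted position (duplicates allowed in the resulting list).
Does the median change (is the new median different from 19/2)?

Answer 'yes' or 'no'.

Old median = 19/2
Insert x = -17
New median = 3
Changed? yes

Answer: yes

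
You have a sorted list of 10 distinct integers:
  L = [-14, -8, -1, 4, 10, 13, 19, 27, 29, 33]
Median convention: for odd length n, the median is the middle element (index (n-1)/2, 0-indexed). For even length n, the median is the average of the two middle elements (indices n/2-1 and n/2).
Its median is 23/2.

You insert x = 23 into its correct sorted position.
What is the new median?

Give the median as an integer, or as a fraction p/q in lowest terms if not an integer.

Old list (sorted, length 10): [-14, -8, -1, 4, 10, 13, 19, 27, 29, 33]
Old median = 23/2
Insert x = 23
Old length even (10). Middle pair: indices 4,5 = 10,13.
New length odd (11). New median = single middle element.
x = 23: 7 elements are < x, 3 elements are > x.
New sorted list: [-14, -8, -1, 4, 10, 13, 19, 23, 27, 29, 33]
New median = 13

Answer: 13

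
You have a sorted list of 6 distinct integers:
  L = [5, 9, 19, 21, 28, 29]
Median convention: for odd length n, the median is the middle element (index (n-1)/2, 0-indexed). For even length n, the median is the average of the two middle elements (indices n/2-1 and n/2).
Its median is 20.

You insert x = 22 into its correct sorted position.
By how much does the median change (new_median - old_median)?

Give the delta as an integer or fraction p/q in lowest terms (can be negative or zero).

Answer: 1

Derivation:
Old median = 20
After inserting x = 22: new sorted = [5, 9, 19, 21, 22, 28, 29]
New median = 21
Delta = 21 - 20 = 1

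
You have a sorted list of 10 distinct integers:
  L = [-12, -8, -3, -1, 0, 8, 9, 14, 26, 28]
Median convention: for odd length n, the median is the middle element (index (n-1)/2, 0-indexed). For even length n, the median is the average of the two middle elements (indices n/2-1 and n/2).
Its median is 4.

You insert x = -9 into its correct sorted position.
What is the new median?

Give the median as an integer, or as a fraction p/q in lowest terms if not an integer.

Old list (sorted, length 10): [-12, -8, -3, -1, 0, 8, 9, 14, 26, 28]
Old median = 4
Insert x = -9
Old length even (10). Middle pair: indices 4,5 = 0,8.
New length odd (11). New median = single middle element.
x = -9: 1 elements are < x, 9 elements are > x.
New sorted list: [-12, -9, -8, -3, -1, 0, 8, 9, 14, 26, 28]
New median = 0

Answer: 0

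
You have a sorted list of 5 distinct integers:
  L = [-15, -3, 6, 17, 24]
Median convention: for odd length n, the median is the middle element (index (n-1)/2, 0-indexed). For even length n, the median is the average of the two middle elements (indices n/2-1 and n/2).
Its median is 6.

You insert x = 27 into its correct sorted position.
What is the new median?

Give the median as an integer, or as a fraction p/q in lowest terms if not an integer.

Old list (sorted, length 5): [-15, -3, 6, 17, 24]
Old median = 6
Insert x = 27
Old length odd (5). Middle was index 2 = 6.
New length even (6). New median = avg of two middle elements.
x = 27: 5 elements are < x, 0 elements are > x.
New sorted list: [-15, -3, 6, 17, 24, 27]
New median = 23/2

Answer: 23/2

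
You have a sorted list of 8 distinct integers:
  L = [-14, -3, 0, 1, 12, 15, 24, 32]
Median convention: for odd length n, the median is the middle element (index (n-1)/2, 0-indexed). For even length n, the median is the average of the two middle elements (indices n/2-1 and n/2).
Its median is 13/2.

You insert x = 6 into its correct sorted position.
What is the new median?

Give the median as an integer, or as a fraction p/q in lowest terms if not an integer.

Old list (sorted, length 8): [-14, -3, 0, 1, 12, 15, 24, 32]
Old median = 13/2
Insert x = 6
Old length even (8). Middle pair: indices 3,4 = 1,12.
New length odd (9). New median = single middle element.
x = 6: 4 elements are < x, 4 elements are > x.
New sorted list: [-14, -3, 0, 1, 6, 12, 15, 24, 32]
New median = 6

Answer: 6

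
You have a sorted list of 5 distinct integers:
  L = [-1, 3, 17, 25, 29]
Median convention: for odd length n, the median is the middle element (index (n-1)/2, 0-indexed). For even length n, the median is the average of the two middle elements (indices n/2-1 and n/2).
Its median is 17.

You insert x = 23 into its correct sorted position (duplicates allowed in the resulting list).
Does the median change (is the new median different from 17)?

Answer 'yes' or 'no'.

Old median = 17
Insert x = 23
New median = 20
Changed? yes

Answer: yes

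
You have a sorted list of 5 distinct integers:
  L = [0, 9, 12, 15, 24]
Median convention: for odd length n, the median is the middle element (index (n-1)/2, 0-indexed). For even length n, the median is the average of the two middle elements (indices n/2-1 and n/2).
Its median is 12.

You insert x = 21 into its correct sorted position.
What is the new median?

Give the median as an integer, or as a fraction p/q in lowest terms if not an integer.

Answer: 27/2

Derivation:
Old list (sorted, length 5): [0, 9, 12, 15, 24]
Old median = 12
Insert x = 21
Old length odd (5). Middle was index 2 = 12.
New length even (6). New median = avg of two middle elements.
x = 21: 4 elements are < x, 1 elements are > x.
New sorted list: [0, 9, 12, 15, 21, 24]
New median = 27/2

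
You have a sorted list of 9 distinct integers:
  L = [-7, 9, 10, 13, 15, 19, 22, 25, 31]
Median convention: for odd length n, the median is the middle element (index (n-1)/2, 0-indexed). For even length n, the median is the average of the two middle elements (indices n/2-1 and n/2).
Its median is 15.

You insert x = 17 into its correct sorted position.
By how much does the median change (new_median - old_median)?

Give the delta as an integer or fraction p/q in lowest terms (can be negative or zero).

Old median = 15
After inserting x = 17: new sorted = [-7, 9, 10, 13, 15, 17, 19, 22, 25, 31]
New median = 16
Delta = 16 - 15 = 1

Answer: 1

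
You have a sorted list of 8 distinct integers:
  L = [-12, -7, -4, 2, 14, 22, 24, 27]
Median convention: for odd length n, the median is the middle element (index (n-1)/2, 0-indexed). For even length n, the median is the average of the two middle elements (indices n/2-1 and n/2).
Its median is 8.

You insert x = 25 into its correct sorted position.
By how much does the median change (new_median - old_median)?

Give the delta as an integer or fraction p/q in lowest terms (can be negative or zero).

Answer: 6

Derivation:
Old median = 8
After inserting x = 25: new sorted = [-12, -7, -4, 2, 14, 22, 24, 25, 27]
New median = 14
Delta = 14 - 8 = 6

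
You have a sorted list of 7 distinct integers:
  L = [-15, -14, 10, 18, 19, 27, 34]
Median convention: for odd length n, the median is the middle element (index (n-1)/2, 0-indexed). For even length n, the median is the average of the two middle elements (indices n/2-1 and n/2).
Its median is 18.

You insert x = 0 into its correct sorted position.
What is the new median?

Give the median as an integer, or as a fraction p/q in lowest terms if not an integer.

Answer: 14

Derivation:
Old list (sorted, length 7): [-15, -14, 10, 18, 19, 27, 34]
Old median = 18
Insert x = 0
Old length odd (7). Middle was index 3 = 18.
New length even (8). New median = avg of two middle elements.
x = 0: 2 elements are < x, 5 elements are > x.
New sorted list: [-15, -14, 0, 10, 18, 19, 27, 34]
New median = 14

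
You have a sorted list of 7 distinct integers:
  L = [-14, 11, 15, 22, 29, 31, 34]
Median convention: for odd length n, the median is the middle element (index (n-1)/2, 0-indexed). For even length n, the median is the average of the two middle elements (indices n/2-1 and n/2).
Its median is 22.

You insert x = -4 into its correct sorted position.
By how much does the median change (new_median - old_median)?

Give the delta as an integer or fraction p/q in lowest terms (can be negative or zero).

Old median = 22
After inserting x = -4: new sorted = [-14, -4, 11, 15, 22, 29, 31, 34]
New median = 37/2
Delta = 37/2 - 22 = -7/2

Answer: -7/2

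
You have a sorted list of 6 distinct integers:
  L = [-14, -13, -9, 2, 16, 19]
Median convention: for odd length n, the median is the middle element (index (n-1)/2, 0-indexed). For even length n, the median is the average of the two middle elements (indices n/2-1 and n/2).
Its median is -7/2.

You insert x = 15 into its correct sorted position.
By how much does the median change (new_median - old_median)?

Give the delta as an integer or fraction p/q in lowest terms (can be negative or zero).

Old median = -7/2
After inserting x = 15: new sorted = [-14, -13, -9, 2, 15, 16, 19]
New median = 2
Delta = 2 - -7/2 = 11/2

Answer: 11/2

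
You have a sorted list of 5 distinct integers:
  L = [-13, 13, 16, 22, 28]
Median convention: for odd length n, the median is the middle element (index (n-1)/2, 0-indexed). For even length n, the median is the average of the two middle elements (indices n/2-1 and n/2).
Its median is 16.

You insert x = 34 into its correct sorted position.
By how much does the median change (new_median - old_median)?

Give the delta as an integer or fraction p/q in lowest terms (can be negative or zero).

Answer: 3

Derivation:
Old median = 16
After inserting x = 34: new sorted = [-13, 13, 16, 22, 28, 34]
New median = 19
Delta = 19 - 16 = 3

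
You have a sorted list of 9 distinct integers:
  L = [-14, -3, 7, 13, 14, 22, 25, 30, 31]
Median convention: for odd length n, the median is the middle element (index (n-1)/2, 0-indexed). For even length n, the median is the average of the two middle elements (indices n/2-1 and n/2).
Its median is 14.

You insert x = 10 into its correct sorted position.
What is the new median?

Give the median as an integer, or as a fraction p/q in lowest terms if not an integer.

Answer: 27/2

Derivation:
Old list (sorted, length 9): [-14, -3, 7, 13, 14, 22, 25, 30, 31]
Old median = 14
Insert x = 10
Old length odd (9). Middle was index 4 = 14.
New length even (10). New median = avg of two middle elements.
x = 10: 3 elements are < x, 6 elements are > x.
New sorted list: [-14, -3, 7, 10, 13, 14, 22, 25, 30, 31]
New median = 27/2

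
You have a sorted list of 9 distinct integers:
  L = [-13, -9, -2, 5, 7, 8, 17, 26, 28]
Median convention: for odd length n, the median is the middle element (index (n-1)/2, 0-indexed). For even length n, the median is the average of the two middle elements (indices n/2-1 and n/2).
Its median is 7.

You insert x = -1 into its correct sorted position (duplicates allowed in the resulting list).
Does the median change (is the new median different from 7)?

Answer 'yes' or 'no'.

Answer: yes

Derivation:
Old median = 7
Insert x = -1
New median = 6
Changed? yes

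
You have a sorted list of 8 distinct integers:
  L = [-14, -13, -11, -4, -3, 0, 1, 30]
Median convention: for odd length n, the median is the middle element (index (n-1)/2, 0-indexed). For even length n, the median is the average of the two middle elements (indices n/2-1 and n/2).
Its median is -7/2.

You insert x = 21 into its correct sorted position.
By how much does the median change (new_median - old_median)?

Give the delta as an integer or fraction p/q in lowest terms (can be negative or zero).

Answer: 1/2

Derivation:
Old median = -7/2
After inserting x = 21: new sorted = [-14, -13, -11, -4, -3, 0, 1, 21, 30]
New median = -3
Delta = -3 - -7/2 = 1/2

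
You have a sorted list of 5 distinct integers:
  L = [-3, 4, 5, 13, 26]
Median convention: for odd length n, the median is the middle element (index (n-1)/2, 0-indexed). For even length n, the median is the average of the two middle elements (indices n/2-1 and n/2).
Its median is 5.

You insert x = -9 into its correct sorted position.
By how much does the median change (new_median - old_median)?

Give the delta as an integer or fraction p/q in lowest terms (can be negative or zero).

Answer: -1/2

Derivation:
Old median = 5
After inserting x = -9: new sorted = [-9, -3, 4, 5, 13, 26]
New median = 9/2
Delta = 9/2 - 5 = -1/2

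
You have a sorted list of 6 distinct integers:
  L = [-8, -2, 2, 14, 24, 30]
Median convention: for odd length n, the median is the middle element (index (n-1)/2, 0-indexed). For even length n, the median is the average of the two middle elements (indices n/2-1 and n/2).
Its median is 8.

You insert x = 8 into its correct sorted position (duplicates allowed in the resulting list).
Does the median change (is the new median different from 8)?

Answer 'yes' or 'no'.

Answer: no

Derivation:
Old median = 8
Insert x = 8
New median = 8
Changed? no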